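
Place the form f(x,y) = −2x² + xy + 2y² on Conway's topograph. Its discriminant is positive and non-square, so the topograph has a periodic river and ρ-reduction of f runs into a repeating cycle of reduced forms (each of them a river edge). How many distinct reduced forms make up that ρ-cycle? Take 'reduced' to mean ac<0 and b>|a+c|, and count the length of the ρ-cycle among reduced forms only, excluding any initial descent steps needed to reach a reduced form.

D = 17, ⌊√D⌋ = 4
river: ρ → (2,3,-1)
river: ρ → (-1,3,2)
river: ρ → (2,1,-2)
river: ρ → (-2,3,1)
river: ρ → (1,3,-2)
river: ρ → (-2,1,2)
ρ-cycle length = 6 (tail of 0 descent steps not counted)

6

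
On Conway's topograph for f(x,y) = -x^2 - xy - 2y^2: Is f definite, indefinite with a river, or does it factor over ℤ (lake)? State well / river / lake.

D = b²−4ac = (-1)² − 4·(-1)·(-2) = -7
D < 0 ⇒ definite ⇒ every region one sign ⇒ single well

well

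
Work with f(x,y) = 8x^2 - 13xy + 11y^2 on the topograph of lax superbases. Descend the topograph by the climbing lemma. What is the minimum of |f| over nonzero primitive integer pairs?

translate: b→3 (≡-13 mod 16), so (8,-13,11)→(8,3,6)
flip: (8,3,6)→(6,-3,8)
reduced (well bottom): (6,-3,8) with a≤c, −a<b≤a
well minimum = a = 6

6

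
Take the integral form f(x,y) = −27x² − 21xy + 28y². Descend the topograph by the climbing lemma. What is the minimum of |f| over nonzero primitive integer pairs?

descent: ρ → (28,21,-27)  [lands on river]
river: ρ → (-27,33,22)
river: ρ → (22,55,-5)
river: ρ → (-5,55,22)
river: ρ → (22,33,-27)
river: ρ → (-27,21,28)
river: ρ → (28,35,-20)
river: ρ → (-20,45,18)
river: ρ → (18,27,-38)
river: ρ → (-38,49,7)
river: ρ → (7,49,-38)
river: ρ → (-38,27,18)
river: ρ → (18,45,-20)
river: ρ → (-20,35,28)
closes: descent 1, river 14
min |a| on river = 5

5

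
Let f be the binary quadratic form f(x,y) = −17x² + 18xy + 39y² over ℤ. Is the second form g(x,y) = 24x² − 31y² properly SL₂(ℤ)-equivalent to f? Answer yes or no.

D₁ = 2976, D₂ = 2976
river cycle of f (length 6): (-17, 52, 4), (4, 52, -17), (-17, 50, 7), (7, 48, -24), (-24, 48, 7), (7, 50, -17)
river cycle of g (length 6): (24, 48, -7), (-7, 50, 17), (17, 52, -4), (-4, 52, 17), (17, 50, -7), (-7, 48, 24)
cycles differ ⇒ inequivalent

no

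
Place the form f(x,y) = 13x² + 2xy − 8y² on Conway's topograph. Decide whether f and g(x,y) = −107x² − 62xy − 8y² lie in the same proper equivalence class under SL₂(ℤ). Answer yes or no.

D₁ = 420, D₂ = 420
river cycle of f (length 4): (-8, 14, 7), (7, 14, -8), (-8, 18, 3), (3, 18, -8)
river cycle of g (length 4): (-8, 14, 7), (7, 14, -8), (-8, 18, 3), (3, 18, -8)
cycles coincide ⇒ equivalent

yes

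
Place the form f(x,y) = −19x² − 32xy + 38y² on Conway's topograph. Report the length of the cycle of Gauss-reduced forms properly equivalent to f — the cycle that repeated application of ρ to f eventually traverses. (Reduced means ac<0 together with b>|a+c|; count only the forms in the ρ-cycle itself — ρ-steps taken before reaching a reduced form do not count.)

D = 3912, ⌊√D⌋ = 62
descent: ρ → (38,32,-19)  [lands on river]
river: ρ → (-19,44,26)
river: ρ → (26,60,-3)
river: ρ → (-3,60,26)
river: ρ → (26,44,-19)
river: ρ → (-19,32,38)
river: ρ → (38,44,-13)
river: ρ → (-13,60,6)
river: ρ → (6,60,-13)
river: ρ → (-13,44,38)
ρ-cycle length = 10 (tail of 1 descent step not counted)

10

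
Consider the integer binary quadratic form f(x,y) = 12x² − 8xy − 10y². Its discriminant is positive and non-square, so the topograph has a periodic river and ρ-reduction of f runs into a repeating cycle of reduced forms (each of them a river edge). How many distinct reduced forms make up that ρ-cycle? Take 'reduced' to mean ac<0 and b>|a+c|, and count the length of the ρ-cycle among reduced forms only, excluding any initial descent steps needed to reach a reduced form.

D = 544, ⌊√D⌋ = 23
descent: ρ → (-10,8,12)  [lands on river]
river: ρ → (12,16,-6)
river: ρ → (-6,20,6)
river: ρ → (6,16,-12)
river: ρ → (-12,8,10)
river: ρ → (10,12,-10)
ρ-cycle length = 6 (tail of 1 descent step not counted)

6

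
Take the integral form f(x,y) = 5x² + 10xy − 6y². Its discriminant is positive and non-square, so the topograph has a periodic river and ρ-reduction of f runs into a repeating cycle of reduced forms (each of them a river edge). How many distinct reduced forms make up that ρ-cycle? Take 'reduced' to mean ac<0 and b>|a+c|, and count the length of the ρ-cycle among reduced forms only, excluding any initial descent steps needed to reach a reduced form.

D = 220, ⌊√D⌋ = 14
river: ρ → (-6,14,1)
river: ρ → (1,14,-6)
river: ρ → (-6,10,5)
river: ρ → (5,10,-6)
ρ-cycle length = 4 (tail of 0 descent steps not counted)

4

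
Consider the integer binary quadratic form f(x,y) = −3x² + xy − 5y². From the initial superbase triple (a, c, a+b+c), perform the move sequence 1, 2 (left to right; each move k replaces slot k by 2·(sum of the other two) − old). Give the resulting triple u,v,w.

start (-3,-5,-7) = (f(1,0),f(0,1),f(1,1))
replace slot 1: 2·((-5)+(-7)) − (-3) = -21 → (-21,-5,-7)
replace slot 2: 2·((-21)+(-7)) − (-5) = -51 → (-21,-51,-7)

-21,-51,-7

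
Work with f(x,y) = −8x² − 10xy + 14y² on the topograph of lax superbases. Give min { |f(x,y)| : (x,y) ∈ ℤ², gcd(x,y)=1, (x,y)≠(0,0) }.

descent: ρ → (14,10,-8)  [lands on river]
river: ρ → (-8,22,2)
river: ρ → (2,22,-8)
river: ρ → (-8,10,14)
river: ρ → (14,18,-4)
river: ρ → (-4,22,4)
river: ρ → (4,18,-14)
river: ρ → (-14,10,8)
river: ρ → (8,22,-2)
river: ρ → (-2,22,8)
river: ρ → (8,10,-14)
river: ρ → (-14,18,4)
river: ρ → (4,22,-4)
river: ρ → (-4,18,14)
closes: descent 1, river 14
min |a| on river = 2

2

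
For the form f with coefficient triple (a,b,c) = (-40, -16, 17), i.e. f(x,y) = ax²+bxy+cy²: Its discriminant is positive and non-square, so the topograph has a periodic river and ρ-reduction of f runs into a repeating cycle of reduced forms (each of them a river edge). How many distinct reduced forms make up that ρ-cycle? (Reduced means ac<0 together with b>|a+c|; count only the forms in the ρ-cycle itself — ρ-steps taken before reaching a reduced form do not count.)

D = 2976, ⌊√D⌋ = 54
descent: ρ → (17,50,-7)  [lands on river]
river: ρ → (-7,48,24)
river: ρ → (24,48,-7)
river: ρ → (-7,50,17)
river: ρ → (17,52,-4)
river: ρ → (-4,52,17)
ρ-cycle length = 6 (tail of 1 descent step not counted)

6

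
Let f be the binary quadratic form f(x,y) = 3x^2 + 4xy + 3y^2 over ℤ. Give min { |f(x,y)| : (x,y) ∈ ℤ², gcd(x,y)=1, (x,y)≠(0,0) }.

translate: b→-2 (≡4 mod 6), so (3,4,3)→(3,-2,2)
flip: (3,-2,2)→(2,2,3)
reduced (well bottom): (2,2,3) with a≤c, −a<b≤a
well minimum = a = 2

2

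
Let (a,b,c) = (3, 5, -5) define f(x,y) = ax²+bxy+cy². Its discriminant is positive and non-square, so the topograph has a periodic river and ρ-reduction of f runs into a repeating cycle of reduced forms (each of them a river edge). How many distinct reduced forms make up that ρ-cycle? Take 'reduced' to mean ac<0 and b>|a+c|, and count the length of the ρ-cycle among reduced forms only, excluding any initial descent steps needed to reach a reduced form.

D = 85, ⌊√D⌋ = 9
river: ρ → (-5,5,3)
river: ρ → (3,7,-3)
river: ρ → (-3,5,5)
river: ρ → (5,5,-3)
river: ρ → (-3,7,3)
river: ρ → (3,5,-5)
ρ-cycle length = 6 (tail of 0 descent steps not counted)

6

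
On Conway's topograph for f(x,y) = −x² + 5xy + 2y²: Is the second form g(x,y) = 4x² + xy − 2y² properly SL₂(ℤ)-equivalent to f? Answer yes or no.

D₁ = 33, D₂ = 33
river cycle of f (length 4): (2, 3, -3), (-3, 3, 2), (2, 5, -1), (-1, 5, 2)
river cycle of g (length 4): (-2, 3, 3), (3, 3, -2), (-2, 5, 1), (1, 5, -2)
cycles differ ⇒ inequivalent

no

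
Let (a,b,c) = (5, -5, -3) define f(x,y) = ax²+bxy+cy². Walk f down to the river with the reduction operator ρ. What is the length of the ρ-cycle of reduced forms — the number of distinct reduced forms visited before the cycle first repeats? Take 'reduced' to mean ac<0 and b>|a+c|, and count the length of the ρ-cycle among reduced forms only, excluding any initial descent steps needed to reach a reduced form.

D = 85, ⌊√D⌋ = 9
descent: ρ → (-3,5,5)  [lands on river]
river: ρ → (5,5,-3)
river: ρ → (-3,7,3)
river: ρ → (3,5,-5)
river: ρ → (-5,5,3)
river: ρ → (3,7,-3)
ρ-cycle length = 6 (tail of 1 descent step not counted)

6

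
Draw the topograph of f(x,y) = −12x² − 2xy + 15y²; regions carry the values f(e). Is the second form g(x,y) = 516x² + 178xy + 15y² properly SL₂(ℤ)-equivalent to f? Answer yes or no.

D₁ = 724, D₂ = 724
river cycle of f (length 42): (-12, 22, 5), (5, 18, -20), (-20, 22, 3), (3, 26, -4), (-4, 22, 15), (15, 8, -11), (-11, 14, 12), (12, 10, -13), (-13, 16, 9), (9, 20, -9), … (32 more)
river cycle of g (length 42): (-12, 22, 5), (5, 18, -20), (-20, 22, 3), (3, 26, -4), (-4, 22, 15), (15, 8, -11), (-11, 14, 12), (12, 10, -13), (-13, 16, 9), (9, 20, -9), … (32 more)
cycles coincide ⇒ equivalent

yes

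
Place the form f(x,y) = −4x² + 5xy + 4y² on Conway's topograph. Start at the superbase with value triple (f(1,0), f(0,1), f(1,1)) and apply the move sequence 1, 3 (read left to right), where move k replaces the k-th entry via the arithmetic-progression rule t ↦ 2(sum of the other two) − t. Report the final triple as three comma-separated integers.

start (-4,4,5) = (f(1,0),f(0,1),f(1,1))
replace slot 1: 2·(4+5) − (-4) = 22 → (22,4,5)
replace slot 3: 2·(22+4) − 5 = 47 → (22,4,47)

22,4,47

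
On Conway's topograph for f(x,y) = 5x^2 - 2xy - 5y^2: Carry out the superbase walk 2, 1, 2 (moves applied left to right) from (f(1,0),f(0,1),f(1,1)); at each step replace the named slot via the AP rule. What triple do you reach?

start (5,-5,-2) = (f(1,0),f(0,1),f(1,1))
replace slot 2: 2·(5+(-2)) − (-5) = 11 → (5,11,-2)
replace slot 1: 2·(11+(-2)) − 5 = 13 → (13,11,-2)
replace slot 2: 2·(13+(-2)) − 11 = 11 → (13,11,-2)

13,11,-2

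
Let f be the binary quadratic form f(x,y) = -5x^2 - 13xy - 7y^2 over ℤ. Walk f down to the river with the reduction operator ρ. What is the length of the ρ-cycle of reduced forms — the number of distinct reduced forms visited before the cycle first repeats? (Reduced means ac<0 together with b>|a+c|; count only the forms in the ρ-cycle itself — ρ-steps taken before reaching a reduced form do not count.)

D = 29, ⌊√D⌋ = 5
descent: ρ → (-7,-1,1)
descent: ρ → (1,5,-1)  [lands on river]
river: ρ → (-1,5,1)
ρ-cycle length = 2 (tail of 2 descent steps not counted)

2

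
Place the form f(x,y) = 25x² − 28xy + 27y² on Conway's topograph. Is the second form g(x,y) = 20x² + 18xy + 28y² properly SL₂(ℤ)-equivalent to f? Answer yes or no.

D₁ = -1916, D₂ = -1916
f: translate: b→22 (≡-28 mod 50), so (25,-28,27)→(25,22,24)
f: flip: (25,22,24)→(24,-22,25)
f: reduced (well bottom): (24,-22,25) with a≤c, −a<b≤a
g: reduced (well bottom): (20,18,28) with a≤c, −a<b≤a
reduced forms (24, -22, 25) vs (20, 18, 28) ⇒ inequivalent

no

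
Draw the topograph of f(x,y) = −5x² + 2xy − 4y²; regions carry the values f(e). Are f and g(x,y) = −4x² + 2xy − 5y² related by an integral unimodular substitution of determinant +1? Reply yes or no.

D₁ = -76, D₂ = -76
f is negative-definite; reduce −f:
−f: flip: (5,-2,4)→(4,2,5)
−f: reduced (well bottom): (4,2,5) with a≤c, −a<b≤a
flip sign back: reduced form of f is (-4,-2,-5)
g is negative-definite; reduce −g:
−g: reduced (well bottom): (4,-2,5) with a≤c, −a<b≤a
flip sign back: reduced form of g is (-4,2,-5)
reduced forms (-4, -2, -5) vs (-4, 2, -5) ⇒ inequivalent

no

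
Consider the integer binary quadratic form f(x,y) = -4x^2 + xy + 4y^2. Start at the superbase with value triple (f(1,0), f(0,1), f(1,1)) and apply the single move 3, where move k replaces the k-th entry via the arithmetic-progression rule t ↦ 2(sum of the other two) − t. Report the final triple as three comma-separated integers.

start (-4,4,1) = (f(1,0),f(0,1),f(1,1))
replace slot 3: 2·((-4)+4) − 1 = -1 → (-4,4,-1)

-4,4,-1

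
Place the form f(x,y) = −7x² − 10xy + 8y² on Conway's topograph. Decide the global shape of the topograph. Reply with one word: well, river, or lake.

D = b²−4ac = (-10)² − 4·(-7)·8 = 324
D = 18² is a perfect square ⇒ form factors over ℤ ⇒ lakes

lake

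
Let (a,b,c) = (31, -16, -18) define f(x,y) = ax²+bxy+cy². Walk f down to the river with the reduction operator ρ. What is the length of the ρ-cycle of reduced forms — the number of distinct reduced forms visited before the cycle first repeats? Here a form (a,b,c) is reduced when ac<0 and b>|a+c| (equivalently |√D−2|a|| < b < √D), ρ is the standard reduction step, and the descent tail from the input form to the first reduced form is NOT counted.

D = 2488, ⌊√D⌋ = 49
descent: ρ → (-18,16,31)  [lands on river]
river: ρ → (31,46,-3)
river: ρ → (-3,44,46)
river: ρ → (46,48,-1)
river: ρ → (-1,48,46)
river: ρ → (46,44,-3)
river: ρ → (-3,46,31)
river: ρ → (31,16,-18)
river: ρ → (-18,20,29)
river: ρ → (29,38,-9)
river: ρ → (-9,34,37)
river: ρ → (37,40,-6)
river: ρ → (-6,44,23)
river: ρ → (23,48,-2)
river: ρ → (-2,48,23)
river: ρ → (23,44,-6)
river: ρ → (-6,40,37)
river: ρ → (37,34,-9)
river: ρ → (-9,38,29)
river: ρ → (29,20,-18)
ρ-cycle length = 20 (tail of 1 descent step not counted)

20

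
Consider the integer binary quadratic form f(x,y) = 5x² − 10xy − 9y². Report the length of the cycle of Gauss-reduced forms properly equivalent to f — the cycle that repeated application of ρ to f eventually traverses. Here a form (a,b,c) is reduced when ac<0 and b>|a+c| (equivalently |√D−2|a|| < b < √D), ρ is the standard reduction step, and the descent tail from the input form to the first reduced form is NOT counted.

D = 280, ⌊√D⌋ = 16
descent: ρ → (-9,10,5)  [lands on river]
river: ρ → (5,10,-9)
river: ρ → (-9,8,6)
river: ρ → (6,16,-1)
river: ρ → (-1,16,6)
river: ρ → (6,8,-9)
ρ-cycle length = 6 (tail of 1 descent step not counted)

6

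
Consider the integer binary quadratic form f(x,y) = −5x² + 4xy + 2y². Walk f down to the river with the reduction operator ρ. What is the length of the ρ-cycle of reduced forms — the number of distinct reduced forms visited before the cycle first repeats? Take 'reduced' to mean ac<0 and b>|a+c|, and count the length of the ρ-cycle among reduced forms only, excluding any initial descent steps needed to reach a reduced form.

D = 56, ⌊√D⌋ = 7
river: ρ → (2,4,-5)
river: ρ → (-5,6,1)
river: ρ → (1,6,-5)
river: ρ → (-5,4,2)
ρ-cycle length = 4 (tail of 0 descent steps not counted)

4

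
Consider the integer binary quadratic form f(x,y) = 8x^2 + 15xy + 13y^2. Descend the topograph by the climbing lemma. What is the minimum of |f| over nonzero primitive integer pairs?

translate: b→-1 (≡15 mod 16), so (8,15,13)→(8,-1,6)
flip: (8,-1,6)→(6,1,8)
reduced (well bottom): (6,1,8) with a≤c, −a<b≤a
well minimum = a = 6

6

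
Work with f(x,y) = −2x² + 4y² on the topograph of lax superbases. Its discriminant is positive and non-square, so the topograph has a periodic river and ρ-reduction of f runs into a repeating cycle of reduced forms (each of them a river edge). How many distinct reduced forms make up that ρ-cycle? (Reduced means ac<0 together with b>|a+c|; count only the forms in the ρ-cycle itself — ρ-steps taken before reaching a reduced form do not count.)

D = 32, ⌊√D⌋ = 5
descent: ρ → (4,0,-2)
descent: ρ → (-2,4,2)  [lands on river]
river: ρ → (2,4,-2)
ρ-cycle length = 2 (tail of 2 descent steps not counted)

2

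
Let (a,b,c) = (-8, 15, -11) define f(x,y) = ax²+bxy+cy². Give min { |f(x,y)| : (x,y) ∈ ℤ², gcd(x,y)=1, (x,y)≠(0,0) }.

translate: b→1 (≡-15 mod 16), so (8,-15,11)→(8,1,4)
flip: (8,1,4)→(4,-1,8)
reduced (well bottom): (4,-1,8) with a≤c, −a<b≤a
well minimum |f| = |-4| = 4 (negative-definite)

4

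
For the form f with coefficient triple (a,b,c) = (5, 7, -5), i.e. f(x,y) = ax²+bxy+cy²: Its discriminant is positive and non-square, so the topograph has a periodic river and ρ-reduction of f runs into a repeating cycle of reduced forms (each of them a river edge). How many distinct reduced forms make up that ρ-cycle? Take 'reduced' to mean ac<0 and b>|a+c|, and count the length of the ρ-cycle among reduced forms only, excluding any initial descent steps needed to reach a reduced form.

D = 149, ⌊√D⌋ = 12
river: ρ → (-5,3,7)
river: ρ → (7,11,-1)
river: ρ → (-1,11,7)
river: ρ → (7,3,-5)
river: ρ → (-5,7,5)
river: ρ → (5,3,-7)
river: ρ → (-7,11,1)
river: ρ → (1,11,-7)
river: ρ → (-7,3,5)
river: ρ → (5,7,-5)
ρ-cycle length = 10 (tail of 0 descent steps not counted)

10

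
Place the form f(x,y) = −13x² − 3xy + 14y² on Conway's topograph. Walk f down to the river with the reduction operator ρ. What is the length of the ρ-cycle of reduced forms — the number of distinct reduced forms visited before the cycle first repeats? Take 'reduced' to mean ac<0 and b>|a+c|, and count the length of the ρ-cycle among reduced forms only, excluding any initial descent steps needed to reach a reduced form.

D = 737, ⌊√D⌋ = 27
descent: ρ → (14,3,-13)  [lands on river]
river: ρ → (-13,23,4)
river: ρ → (4,25,-7)
river: ρ → (-7,17,16)
river: ρ → (16,15,-8)
river: ρ → (-8,17,14)
river: ρ → (14,11,-11)
river: ρ → (-11,11,14)
river: ρ → (14,17,-8)
river: ρ → (-8,15,16)
river: ρ → (16,17,-7)
river: ρ → (-7,25,4)
river: ρ → (4,23,-13)
river: ρ → (-13,3,14)
river: ρ → (14,25,-2)
river: ρ → (-2,27,1)
river: ρ → (1,27,-2)
river: ρ → (-2,25,14)
ρ-cycle length = 18 (tail of 1 descent step not counted)

18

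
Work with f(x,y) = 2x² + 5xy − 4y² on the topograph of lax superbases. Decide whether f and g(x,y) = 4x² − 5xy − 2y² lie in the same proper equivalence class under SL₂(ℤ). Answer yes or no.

D₁ = 57, D₂ = 57
river cycle of f (length 6): (-4, 3, 3), (3, 3, -4), (-4, 5, 2), (2, 7, -1), (-1, 7, 2), (2, 5, -4)
river cycle of g (length 6): (-2, 5, 4), (4, 3, -3), (-3, 3, 4), (4, 5, -2), (-2, 7, 1), (1, 7, -2)
cycles differ ⇒ inequivalent

no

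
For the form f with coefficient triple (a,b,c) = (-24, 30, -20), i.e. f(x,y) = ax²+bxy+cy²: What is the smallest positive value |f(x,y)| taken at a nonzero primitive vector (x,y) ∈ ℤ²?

translate: b→18 (≡-30 mod 48), so (24,-30,20)→(24,18,14)
flip: (24,18,14)→(14,-18,24)
translate: b→10 (≡-18 mod 28), so (14,-18,24)→(14,10,20)
reduced (well bottom): (14,10,20) with a≤c, −a<b≤a
well minimum |f| = |-14| = 14 (negative-definite)

14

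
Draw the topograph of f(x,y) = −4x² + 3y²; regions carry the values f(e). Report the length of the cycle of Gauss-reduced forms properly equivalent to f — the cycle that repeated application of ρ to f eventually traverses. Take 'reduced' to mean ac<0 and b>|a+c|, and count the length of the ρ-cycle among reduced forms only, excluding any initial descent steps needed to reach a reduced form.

D = 48, ⌊√D⌋ = 6
descent: ρ → (3,6,-1)  [lands on river]
river: ρ → (-1,6,3)
ρ-cycle length = 2 (tail of 1 descent step not counted)

2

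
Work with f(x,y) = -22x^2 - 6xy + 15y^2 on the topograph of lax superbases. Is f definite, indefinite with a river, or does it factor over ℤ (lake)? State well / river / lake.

D = b²−4ac = (-6)² − 4·(-22)·15 = 1356
D > 0 non-square ⇒ indefinite ⇒ periodic river

river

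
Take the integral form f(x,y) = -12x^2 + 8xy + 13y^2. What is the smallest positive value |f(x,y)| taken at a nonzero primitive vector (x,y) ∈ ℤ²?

river: ρ → (13,18,-7)
river: ρ → (-7,24,4)
river: ρ → (4,24,-7)
river: ρ → (-7,18,13)
river: ρ → (13,8,-12)
river: ρ → (-12,16,9)
river: ρ → (9,20,-8)
river: ρ → (-8,12,17)
river: ρ → (17,22,-3)
river: ρ → (-3,26,1)
river: ρ → (1,26,-3)
river: ρ → (-3,22,17)
river: ρ → (17,12,-8)
river: ρ → (-8,20,9)
river: ρ → (9,16,-12)
river: ρ → (-12,8,13)
closes: descent 0, river 16
min |a| on river = 1

1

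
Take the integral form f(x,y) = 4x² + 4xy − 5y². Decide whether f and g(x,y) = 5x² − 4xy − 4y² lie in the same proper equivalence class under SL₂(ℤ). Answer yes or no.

D₁ = 96, D₂ = 96
river cycle of f (length 4): (-5, 6, 3), (3, 6, -5), (-5, 4, 4), (4, 4, -5)
river cycle of g (length 4): (-4, 4, 5), (5, 6, -3), (-3, 6, 5), (5, 4, -4)
cycles differ ⇒ inequivalent

no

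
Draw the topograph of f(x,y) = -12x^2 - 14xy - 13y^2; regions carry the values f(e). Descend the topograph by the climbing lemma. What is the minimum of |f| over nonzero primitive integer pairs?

translate: b→-10 (≡14 mod 24), so (12,14,13)→(12,-10,11)
flip: (12,-10,11)→(11,10,12)
reduced (well bottom): (11,10,12) with a≤c, −a<b≤a
well minimum |f| = |-11| = 11 (negative-definite)

11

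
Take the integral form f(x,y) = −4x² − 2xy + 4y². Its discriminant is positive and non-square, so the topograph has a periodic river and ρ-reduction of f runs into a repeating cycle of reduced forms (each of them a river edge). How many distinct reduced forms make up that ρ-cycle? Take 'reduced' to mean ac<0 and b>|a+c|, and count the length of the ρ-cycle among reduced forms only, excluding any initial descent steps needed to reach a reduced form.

D = 68, ⌊√D⌋ = 8
descent: ρ → (4,2,-4)  [lands on river]
river: ρ → (-4,6,2)
river: ρ → (2,6,-4)
river: ρ → (-4,2,4)
river: ρ → (4,6,-2)
river: ρ → (-2,6,4)
ρ-cycle length = 6 (tail of 1 descent step not counted)

6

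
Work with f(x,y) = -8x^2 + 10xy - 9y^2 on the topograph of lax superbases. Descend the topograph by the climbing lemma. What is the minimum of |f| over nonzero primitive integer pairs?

translate: b→6 (≡-10 mod 16), so (8,-10,9)→(8,6,7)
flip: (8,6,7)→(7,-6,8)
reduced (well bottom): (7,-6,8) with a≤c, −a<b≤a
well minimum |f| = |-7| = 7 (negative-definite)

7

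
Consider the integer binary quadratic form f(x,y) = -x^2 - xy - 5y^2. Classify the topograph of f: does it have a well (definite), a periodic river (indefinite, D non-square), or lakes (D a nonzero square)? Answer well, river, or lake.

D = b²−4ac = (-1)² − 4·(-1)·(-5) = -19
D < 0 ⇒ definite ⇒ every region one sign ⇒ single well

well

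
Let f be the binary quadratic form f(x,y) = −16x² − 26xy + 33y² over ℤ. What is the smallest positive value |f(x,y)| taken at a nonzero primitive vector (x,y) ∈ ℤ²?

descent: ρ → (33,26,-16)  [lands on river]
river: ρ → (-16,38,21)
river: ρ → (21,46,-8)
river: ρ → (-8,50,9)
river: ρ → (9,40,-33)
river: ρ → (-33,26,16)
river: ρ → (16,38,-21)
river: ρ → (-21,46,8)
river: ρ → (8,50,-9)
river: ρ → (-9,40,33)
closes: descent 1, river 10
min |a| on river = 8

8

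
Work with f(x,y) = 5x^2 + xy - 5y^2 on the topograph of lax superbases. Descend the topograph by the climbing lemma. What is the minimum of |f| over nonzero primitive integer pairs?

river: ρ → (-5,9,1)
river: ρ → (1,9,-5)
river: ρ → (-5,1,5)
river: ρ → (5,9,-1)
river: ρ → (-1,9,5)
river: ρ → (5,1,-5)
closes: descent 0, river 6
min |a| on river = 1

1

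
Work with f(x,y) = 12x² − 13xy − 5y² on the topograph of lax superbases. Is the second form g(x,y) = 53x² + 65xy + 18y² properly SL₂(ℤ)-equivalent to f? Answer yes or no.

D₁ = 409, D₂ = 409
river cycle of f (length 54): (-5, 13, 12), (12, 11, -6), (-6, 13, 10), (10, 7, -9), (-9, 11, 8), (8, 5, -12), (-12, 19, 1), (1, 19, -12), (-12, 5, 8), (8, 11, -9), … (44 more)
river cycle of g (length 54): (-5, 13, 12), (12, 11, -6), (-6, 13, 10), (10, 7, -9), (-9, 11, 8), (8, 5, -12), (-12, 19, 1), (1, 19, -12), (-12, 5, 8), (8, 11, -9), … (44 more)
cycles coincide ⇒ equivalent

yes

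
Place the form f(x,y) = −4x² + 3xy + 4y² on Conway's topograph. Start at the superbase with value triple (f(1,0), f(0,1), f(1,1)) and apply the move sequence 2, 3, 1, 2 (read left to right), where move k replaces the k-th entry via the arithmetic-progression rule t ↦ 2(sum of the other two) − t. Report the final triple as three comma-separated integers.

start (-4,4,3) = (f(1,0),f(0,1),f(1,1))
replace slot 2: 2·((-4)+3) − 4 = -6 → (-4,-6,3)
replace slot 3: 2·((-4)+(-6)) − 3 = -23 → (-4,-6,-23)
replace slot 1: 2·((-6)+(-23)) − (-4) = -54 → (-54,-6,-23)
replace slot 2: 2·((-54)+(-23)) − (-6) = -148 → (-54,-148,-23)

-54,-148,-23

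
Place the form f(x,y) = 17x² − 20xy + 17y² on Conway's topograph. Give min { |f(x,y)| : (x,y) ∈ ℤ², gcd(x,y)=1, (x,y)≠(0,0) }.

translate: b→14 (≡-20 mod 34), so (17,-20,17)→(17,14,14)
flip: (17,14,14)→(14,-14,17)
translate: b→14 (≡-14 mod 28), so (14,-14,17)→(14,14,17)
reduced (well bottom): (14,14,17) with a≤c, −a<b≤a
well minimum = a = 14

14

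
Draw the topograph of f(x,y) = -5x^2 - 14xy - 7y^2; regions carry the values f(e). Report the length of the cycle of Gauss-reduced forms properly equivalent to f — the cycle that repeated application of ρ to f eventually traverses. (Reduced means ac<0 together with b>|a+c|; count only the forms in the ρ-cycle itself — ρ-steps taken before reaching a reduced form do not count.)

D = 56, ⌊√D⌋ = 7
descent: ρ → (-7,0,2)
descent: ρ → (2,4,-5)  [lands on river]
river: ρ → (-5,6,1)
river: ρ → (1,6,-5)
river: ρ → (-5,4,2)
ρ-cycle length = 4 (tail of 2 descent steps not counted)

4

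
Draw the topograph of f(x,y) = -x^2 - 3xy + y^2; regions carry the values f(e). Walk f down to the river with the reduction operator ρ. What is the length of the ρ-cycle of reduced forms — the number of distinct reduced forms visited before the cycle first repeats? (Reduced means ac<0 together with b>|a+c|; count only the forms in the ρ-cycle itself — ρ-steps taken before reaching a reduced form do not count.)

D = 13, ⌊√D⌋ = 3
descent: ρ → (1,3,-1)  [lands on river]
river: ρ → (-1,3,1)
ρ-cycle length = 2 (tail of 1 descent step not counted)

2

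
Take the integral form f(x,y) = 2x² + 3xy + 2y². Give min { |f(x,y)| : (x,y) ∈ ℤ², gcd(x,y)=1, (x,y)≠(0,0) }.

translate: b→-1 (≡3 mod 4), so (2,3,2)→(2,-1,1)
flip: (2,-1,1)→(1,1,2)
reduced (well bottom): (1,1,2) with a≤c, −a<b≤a
well minimum = a = 1

1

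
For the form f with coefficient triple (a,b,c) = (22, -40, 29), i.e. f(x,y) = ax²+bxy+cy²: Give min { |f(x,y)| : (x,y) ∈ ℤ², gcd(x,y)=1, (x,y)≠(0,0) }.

translate: b→4 (≡-40 mod 44), so (22,-40,29)→(22,4,11)
flip: (22,4,11)→(11,-4,22)
reduced (well bottom): (11,-4,22) with a≤c, −a<b≤a
well minimum = a = 11

11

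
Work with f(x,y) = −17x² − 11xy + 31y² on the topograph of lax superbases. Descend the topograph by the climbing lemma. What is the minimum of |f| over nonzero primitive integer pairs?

descent: ρ → (31,11,-17)
descent: ρ → (-17,23,25)  [lands on river]
river: ρ → (25,27,-15)
river: ρ → (-15,33,19)
river: ρ → (19,43,-5)
river: ρ → (-5,47,1)
river: ρ → (1,47,-5)
river: ρ → (-5,43,19)
river: ρ → (19,33,-15)
river: ρ → (-15,27,25)
river: ρ → (25,23,-17)
river: ρ → (-17,45,3)
river: ρ → (3,45,-17)
closes: descent 2, river 12
min |a| on river = 1

1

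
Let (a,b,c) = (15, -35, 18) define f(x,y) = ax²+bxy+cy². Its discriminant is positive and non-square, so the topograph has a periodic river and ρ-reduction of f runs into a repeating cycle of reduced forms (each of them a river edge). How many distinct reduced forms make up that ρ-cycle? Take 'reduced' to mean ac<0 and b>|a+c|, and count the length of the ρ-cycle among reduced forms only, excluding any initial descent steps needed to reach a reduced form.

D = 145, ⌊√D⌋ = 12
descent: ρ → (18,-1,-2)
descent: ρ → (-2,9,8)  [lands on river]
river: ρ → (8,7,-3)
river: ρ → (-3,11,2)
river: ρ → (2,9,-8)
river: ρ → (-8,7,3)
river: ρ → (3,11,-2)
ρ-cycle length = 6 (tail of 2 descent steps not counted)

6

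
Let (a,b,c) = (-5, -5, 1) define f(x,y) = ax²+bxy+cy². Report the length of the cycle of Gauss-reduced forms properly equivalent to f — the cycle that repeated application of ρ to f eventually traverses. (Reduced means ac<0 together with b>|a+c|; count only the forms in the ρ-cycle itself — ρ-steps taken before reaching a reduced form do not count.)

D = 45, ⌊√D⌋ = 6
descent: ρ → (1,5,-5)  [lands on river]
river: ρ → (-5,5,1)
ρ-cycle length = 2 (tail of 1 descent step not counted)

2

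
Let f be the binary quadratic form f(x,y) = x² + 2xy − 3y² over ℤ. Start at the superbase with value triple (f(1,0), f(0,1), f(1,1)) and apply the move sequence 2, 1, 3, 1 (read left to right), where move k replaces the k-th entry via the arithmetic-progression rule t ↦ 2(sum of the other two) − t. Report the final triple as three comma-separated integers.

start (1,-3,0) = (f(1,0),f(0,1),f(1,1))
replace slot 2: 2·(1+0) − (-3) = 5 → (1,5,0)
replace slot 1: 2·(5+0) − 1 = 9 → (9,5,0)
replace slot 3: 2·(9+5) − 0 = 28 → (9,5,28)
replace slot 1: 2·(5+28) − 9 = 57 → (57,5,28)

57,5,28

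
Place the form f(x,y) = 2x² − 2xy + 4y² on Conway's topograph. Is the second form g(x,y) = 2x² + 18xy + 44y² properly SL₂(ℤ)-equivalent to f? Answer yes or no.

D₁ = -28, D₂ = -28
f: translate: b→2 (≡-2 mod 4), so (2,-2,4)→(2,2,4)
f: reduced (well bottom): (2,2,4) with a≤c, −a<b≤a
g: translate: b→2 (≡18 mod 4), so (2,18,44)→(2,2,4)
g: reduced (well bottom): (2,2,4) with a≤c, −a<b≤a
reduced forms (2, 2, 4) vs (2, 2, 4) ⇒ equivalent

yes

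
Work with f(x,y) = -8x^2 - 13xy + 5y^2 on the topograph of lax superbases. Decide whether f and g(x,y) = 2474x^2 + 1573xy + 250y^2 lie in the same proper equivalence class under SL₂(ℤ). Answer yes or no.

D₁ = 329, D₂ = 329
river cycle of f (length 16): (5, 13, -8), (-8, 3, 10), (10, 17, -1), (-1, 17, 10), (10, 3, -8), (-8, 13, 5), (5, 17, -2), (-2, 15, 13), (13, 11, -4), (-4, 13, 10), … (6 more)
river cycle of g (length 16): (5, 13, -8), (-8, 3, 10), (10, 17, -1), (-1, 17, 10), (10, 3, -8), (-8, 13, 5), (5, 17, -2), (-2, 15, 13), (13, 11, -4), (-4, 13, 10), … (6 more)
cycles coincide ⇒ equivalent

yes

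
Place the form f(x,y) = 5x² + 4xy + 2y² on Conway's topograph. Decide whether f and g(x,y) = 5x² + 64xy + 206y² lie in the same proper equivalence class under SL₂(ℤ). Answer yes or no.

D₁ = -24, D₂ = -24
f: flip: (5,4,2)→(2,-4,5)
f: translate: b→0 (≡-4 mod 4), so (2,-4,5)→(2,0,3)
f: reduced (well bottom): (2,0,3) with a≤c, −a<b≤a
g: translate: b→4 (≡64 mod 10), so (5,64,206)→(5,4,2)
g: flip: (5,4,2)→(2,-4,5)
g: translate: b→0 (≡-4 mod 4), so (2,-4,5)→(2,0,3)
g: reduced (well bottom): (2,0,3) with a≤c, −a<b≤a
reduced forms (2, 0, 3) vs (2, 0, 3) ⇒ equivalent

yes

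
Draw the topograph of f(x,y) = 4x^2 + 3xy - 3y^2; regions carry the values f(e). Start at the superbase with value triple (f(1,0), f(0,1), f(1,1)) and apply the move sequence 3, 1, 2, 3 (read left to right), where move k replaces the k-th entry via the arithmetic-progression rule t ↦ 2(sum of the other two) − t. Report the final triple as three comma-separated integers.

start (4,-3,4) = (f(1,0),f(0,1),f(1,1))
replace slot 3: 2·(4+(-3)) − 4 = -2 → (4,-3,-2)
replace slot 1: 2·((-3)+(-2)) − 4 = -14 → (-14,-3,-2)
replace slot 2: 2·((-14)+(-2)) − (-3) = -29 → (-14,-29,-2)
replace slot 3: 2·((-14)+(-29)) − (-2) = -84 → (-14,-29,-84)

-14,-29,-84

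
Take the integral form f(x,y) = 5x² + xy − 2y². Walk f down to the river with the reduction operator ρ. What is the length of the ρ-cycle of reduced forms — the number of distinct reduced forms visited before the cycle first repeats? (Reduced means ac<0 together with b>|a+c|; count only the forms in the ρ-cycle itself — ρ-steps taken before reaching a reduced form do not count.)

D = 41, ⌊√D⌋ = 6
descent: ρ → (-2,3,4)  [lands on river]
river: ρ → (4,5,-1)
river: ρ → (-1,5,4)
river: ρ → (4,3,-2)
river: ρ → (-2,5,2)
river: ρ → (2,3,-4)
river: ρ → (-4,5,1)
river: ρ → (1,5,-4)
river: ρ → (-4,3,2)
river: ρ → (2,5,-2)
ρ-cycle length = 10 (tail of 1 descent step not counted)

10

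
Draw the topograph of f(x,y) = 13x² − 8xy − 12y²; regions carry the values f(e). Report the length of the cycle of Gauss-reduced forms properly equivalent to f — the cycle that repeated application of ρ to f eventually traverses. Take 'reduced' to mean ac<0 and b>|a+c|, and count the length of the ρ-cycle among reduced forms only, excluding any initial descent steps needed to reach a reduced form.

D = 688, ⌊√D⌋ = 26
descent: ρ → (-12,8,13)  [lands on river]
river: ρ → (13,18,-7)
river: ρ → (-7,24,4)
river: ρ → (4,24,-7)
river: ρ → (-7,18,13)
river: ρ → (13,8,-12)
river: ρ → (-12,16,9)
river: ρ → (9,20,-8)
river: ρ → (-8,12,17)
river: ρ → (17,22,-3)
river: ρ → (-3,26,1)
river: ρ → (1,26,-3)
river: ρ → (-3,22,17)
river: ρ → (17,12,-8)
river: ρ → (-8,20,9)
river: ρ → (9,16,-12)
ρ-cycle length = 16 (tail of 1 descent step not counted)

16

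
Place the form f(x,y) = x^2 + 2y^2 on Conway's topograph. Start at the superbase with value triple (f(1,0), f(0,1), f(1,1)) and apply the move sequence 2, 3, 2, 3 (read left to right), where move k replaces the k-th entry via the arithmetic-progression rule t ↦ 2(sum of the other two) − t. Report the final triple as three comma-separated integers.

start (1,2,3) = (f(1,0),f(0,1),f(1,1))
replace slot 2: 2·(1+3) − 2 = 6 → (1,6,3)
replace slot 3: 2·(1+6) − 3 = 11 → (1,6,11)
replace slot 2: 2·(1+11) − 6 = 18 → (1,18,11)
replace slot 3: 2·(1+18) − 11 = 27 → (1,18,27)

1,18,27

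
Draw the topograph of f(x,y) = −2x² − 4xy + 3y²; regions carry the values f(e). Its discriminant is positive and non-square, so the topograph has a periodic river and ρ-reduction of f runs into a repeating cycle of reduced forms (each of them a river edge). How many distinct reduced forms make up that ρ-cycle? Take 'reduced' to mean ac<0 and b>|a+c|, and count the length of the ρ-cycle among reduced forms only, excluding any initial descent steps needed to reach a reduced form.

D = 40, ⌊√D⌋ = 6
descent: ρ → (3,4,-2)  [lands on river]
river: ρ → (-2,4,3)
river: ρ → (3,2,-3)
river: ρ → (-3,4,2)
river: ρ → (2,4,-3)
river: ρ → (-3,2,3)
ρ-cycle length = 6 (tail of 1 descent step not counted)

6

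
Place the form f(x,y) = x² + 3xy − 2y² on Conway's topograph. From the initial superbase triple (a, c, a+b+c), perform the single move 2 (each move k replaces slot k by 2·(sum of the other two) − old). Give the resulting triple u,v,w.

start (1,-2,2) = (f(1,0),f(0,1),f(1,1))
replace slot 2: 2·(1+2) − (-2) = 8 → (1,8,2)

1,8,2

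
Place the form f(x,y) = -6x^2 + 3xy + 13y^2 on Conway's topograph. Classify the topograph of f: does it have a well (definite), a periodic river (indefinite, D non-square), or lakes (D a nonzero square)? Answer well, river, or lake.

D = b²−4ac = 3² − 4·(-6)·13 = 321
D > 0 non-square ⇒ indefinite ⇒ periodic river

river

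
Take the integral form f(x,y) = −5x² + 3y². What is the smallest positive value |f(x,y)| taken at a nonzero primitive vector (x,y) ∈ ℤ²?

descent: ρ → (3,6,-2)  [lands on river]
river: ρ → (-2,6,3)
closes: descent 1, river 2
min |a| on river = 2

2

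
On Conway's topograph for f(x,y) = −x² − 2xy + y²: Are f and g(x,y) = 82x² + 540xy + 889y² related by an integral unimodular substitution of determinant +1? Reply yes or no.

D₁ = 8, D₂ = 8
river cycle of f (length 2): (1, 2, -1), (-1, 2, 1)
river cycle of g (length 2): (1, 2, -1), (-1, 2, 1)
cycles coincide ⇒ equivalent

yes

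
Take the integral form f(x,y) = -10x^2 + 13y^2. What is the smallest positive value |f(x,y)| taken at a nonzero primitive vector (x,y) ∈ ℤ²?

descent: ρ → (13,0,-10)
descent: ρ → (-10,20,3)  [lands on river]
river: ρ → (3,22,-3)
river: ρ → (-3,20,10)
river: ρ → (10,20,-3)
river: ρ → (-3,22,3)
river: ρ → (3,20,-10)
closes: descent 2, river 6
min |a| on river = 3

3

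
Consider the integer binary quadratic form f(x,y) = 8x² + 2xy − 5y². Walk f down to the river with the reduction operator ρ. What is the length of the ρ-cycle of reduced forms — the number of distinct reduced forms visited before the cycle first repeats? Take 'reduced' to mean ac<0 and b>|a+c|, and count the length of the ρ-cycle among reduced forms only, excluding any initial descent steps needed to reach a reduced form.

D = 164, ⌊√D⌋ = 12
descent: ρ → (-5,8,5)  [lands on river]
river: ρ → (5,12,-1)
river: ρ → (-1,12,5)
river: ρ → (5,8,-5)
river: ρ → (-5,12,1)
river: ρ → (1,12,-5)
ρ-cycle length = 6 (tail of 1 descent step not counted)

6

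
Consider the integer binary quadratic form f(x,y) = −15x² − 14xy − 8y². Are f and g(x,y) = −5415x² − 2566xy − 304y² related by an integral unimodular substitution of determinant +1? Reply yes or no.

D₁ = -284, D₂ = -284
f is negative-definite; reduce −f:
−f: flip: (15,14,8)→(8,-14,15)
−f: translate: b→2 (≡-14 mod 16), so (8,-14,15)→(8,2,9)
−f: reduced (well bottom): (8,2,9) with a≤c, −a<b≤a
flip sign back: reduced form of f is (-8,-2,-9)
g is negative-definite; reduce −g:
−g: flip: (5415,2566,304)→(304,-2566,5415)
−g: translate: b→-134 (≡-2566 mod 608), so (304,-2566,5415)→(304,-134,15)
−g: flip: (304,-134,15)→(15,134,304)
−g: translate: b→14 (≡134 mod 30), so (15,134,304)→(15,14,8)
−g: flip: (15,14,8)→(8,-14,15)
−g: translate: b→2 (≡-14 mod 16), so (8,-14,15)→(8,2,9)
−g: reduced (well bottom): (8,2,9) with a≤c, −a<b≤a
flip sign back: reduced form of g is (-8,-2,-9)
reduced forms (-8, -2, -9) vs (-8, -2, -9) ⇒ equivalent

yes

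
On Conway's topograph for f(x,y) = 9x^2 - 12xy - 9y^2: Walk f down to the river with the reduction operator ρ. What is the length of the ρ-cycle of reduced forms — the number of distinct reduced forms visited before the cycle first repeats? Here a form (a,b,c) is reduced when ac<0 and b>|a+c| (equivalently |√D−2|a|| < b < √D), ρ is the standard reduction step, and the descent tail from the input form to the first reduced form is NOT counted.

D = 468, ⌊√D⌋ = 21
descent: ρ → (-9,12,9)  [lands on river]
river: ρ → (9,6,-12)
river: ρ → (-12,18,3)
river: ρ → (3,18,-12)
river: ρ → (-12,6,9)
river: ρ → (9,12,-9)
river: ρ → (-9,6,12)
river: ρ → (12,18,-3)
river: ρ → (-3,18,12)
river: ρ → (12,6,-9)
ρ-cycle length = 10 (tail of 1 descent step not counted)

10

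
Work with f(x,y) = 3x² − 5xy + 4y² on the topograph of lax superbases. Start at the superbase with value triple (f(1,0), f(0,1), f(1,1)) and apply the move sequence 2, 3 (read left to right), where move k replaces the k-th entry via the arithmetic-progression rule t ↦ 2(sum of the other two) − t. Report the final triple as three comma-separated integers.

start (3,4,2) = (f(1,0),f(0,1),f(1,1))
replace slot 2: 2·(3+2) − 4 = 6 → (3,6,2)
replace slot 3: 2·(3+6) − 2 = 16 → (3,6,16)

3,6,16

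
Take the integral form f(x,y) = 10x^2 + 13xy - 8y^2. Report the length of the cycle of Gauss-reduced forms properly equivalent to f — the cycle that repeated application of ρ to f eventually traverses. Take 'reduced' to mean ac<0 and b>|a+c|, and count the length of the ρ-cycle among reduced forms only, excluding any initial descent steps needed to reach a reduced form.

D = 489, ⌊√D⌋ = 22
river: ρ → (-8,19,4)
river: ρ → (4,21,-3)
river: ρ → (-3,21,4)
river: ρ → (4,19,-8)
river: ρ → (-8,13,10)
river: ρ → (10,7,-11)
river: ρ → (-11,15,6)
river: ρ → (6,21,-2)
river: ρ → (-2,19,16)
river: ρ → (16,13,-5)
river: ρ → (-5,17,10)
river: ρ → (10,3,-12)
river: ρ → (-12,21,1)
river: ρ → (1,21,-12)
river: ρ → (-12,3,10)
river: ρ → (10,17,-5)
river: ρ → (-5,13,16)
river: ρ → (16,19,-2)
river: ρ → (-2,21,6)
river: ρ → (6,15,-11)
river: ρ → (-11,7,10)
river: ρ → (10,13,-8)
ρ-cycle length = 22 (tail of 0 descent steps not counted)

22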